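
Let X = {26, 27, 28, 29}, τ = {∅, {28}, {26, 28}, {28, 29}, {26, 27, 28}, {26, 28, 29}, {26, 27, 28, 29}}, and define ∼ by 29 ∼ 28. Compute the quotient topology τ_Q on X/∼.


X/∼ = {[26], [27], [28=29]}; |τ_Q| = 4.

Equivalence classes: [26], [27], [28=29].
Quotient map π: X → X/∼ sends 26 ↦ [26], 27 ↦ [27], 28 ↦ [28=29], 29 ↦ [28=29].
For each subset V ⊆ X/∼, compute π^{-1}(V) ⊆ X and check whether π^{-1}(V) ∈ τ. V is open in τ_Q iff π^{-1}(V) ∈ τ.
  V = {}: π^{-1}(V) = ∅ ∈ τ ✓.
  V = {[26]}: π^{-1}(V) = {26} ∉ τ ✗.
  V = {[27]}: π^{-1}(V) = {27} ∉ τ ✗.
  V = {[26], [27]}: π^{-1}(V) = {26, 27} ∉ τ ✗.
  V = {[28=29]}: π^{-1}(V) = {28, 29} ∈ τ ✓.
  V = {[26], [28=29]}: π^{-1}(V) = {26, 28, 29} ∈ τ ✓.
  V = {[27], [28=29]}: π^{-1}(V) = {27, 28, 29} ∉ τ ✗.
  V = {[26], [27], [28=29]}: π^{-1}(V) = {26, 27, 28, 29} ∈ τ ✓.
Open sets in the quotient: τ_Q = {{}, {[28=29]}, {[26], [28=29]}, {[26], [27], [28=29]}} (4 elements).


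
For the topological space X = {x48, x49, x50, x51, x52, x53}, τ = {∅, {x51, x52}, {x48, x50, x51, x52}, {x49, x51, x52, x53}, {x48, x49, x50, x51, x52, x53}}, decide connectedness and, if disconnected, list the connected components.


(X, τ) is connected.

Find clopen sets (U ∈ τ with X ∖ U ∈ τ):
  U = ∅, X ∖ U = {x48, x49, x50, x51, x52, x53} — both open, so U is clopen.
  U = {x48, x49, x50, x51, x52, x53}, X ∖ U = ∅ — both open, so U is clopen.
Only trivial clopens (∅ and X) exist, so (X, τ) is connected.
Compute connected components by grouping points that agree on all clopens:
  component: {x48, x49, x50, x51, x52, x53}


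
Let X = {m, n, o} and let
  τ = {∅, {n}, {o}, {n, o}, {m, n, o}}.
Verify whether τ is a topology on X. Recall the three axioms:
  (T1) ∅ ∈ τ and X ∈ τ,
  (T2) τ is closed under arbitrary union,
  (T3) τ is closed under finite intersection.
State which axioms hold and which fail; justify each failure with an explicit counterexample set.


τ IS a topology on X.

Axiom (T1): ∅ ∈ τ? Yes; X ∈ τ? Yes.
Axiom (T2/T3): check pairwise unions and intersections of members of τ.
All pairwise intersections and unions checked — each lies in τ. Therefore τ satisfies (T1), (T2), (T3): it IS a topology on X.


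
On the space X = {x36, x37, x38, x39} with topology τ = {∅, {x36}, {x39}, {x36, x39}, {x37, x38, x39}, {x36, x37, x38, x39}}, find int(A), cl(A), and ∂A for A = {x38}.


int(A) = ∅, cl(A) = {x37, x38}, ∂A = {x37, x38}.

Closed sets in (X, τ) are complements of opens:
  closed(X, τ) = {∅, {x36}, {x37, x38}, {x36, x37, x38}, {x37, x38, x39}, {x36, x37, x38, x39}}.
int(A) = ⋃ {U ∈ τ : U ⊆ A}. Opens contained in A: ∅.
Taking the union of these: int(A) = ∅.
cl(A) = ⋂ {C closed : A ⊆ C}. Closed sets containing A: {x37, x38}, {x36, x37, x38}, {x37, x38, x39}, {x36, x37, x38, x39}.
Intersecting these: cl(A) = {x37, x38}.
∂A = cl(A) ∖ int(A) = {x37, x38} ∖ ∅ = {x37, x38}.


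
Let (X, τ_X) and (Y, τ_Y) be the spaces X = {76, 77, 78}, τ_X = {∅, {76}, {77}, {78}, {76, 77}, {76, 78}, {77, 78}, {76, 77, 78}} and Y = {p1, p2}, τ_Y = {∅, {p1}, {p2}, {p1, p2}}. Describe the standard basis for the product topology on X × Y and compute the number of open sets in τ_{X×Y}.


Basis B = {∅ × ∅, {76} × {p1}, {76} × {p2}, {77} × {p1}, {77} × {p2}, {78} × {p1}, {78} × {p2}, {76} × {p1, p2}, {76, 77} × {p1}, {76, 78} × {p1}, {76, 77} × {p2}, {76, 78} × {p2}, {77} × {p1, p2}, {77, 78} × {p1}, {77, 78} × {p2}, {78} × {p1, p2}, {76, 77, 78} × {p1}, {76, 77, 78} × {p2}, {76, 77} × {p1, p2}, {76, 78} × {p1, p2}, {77, 78} × {p1, p2}, {76, 77, 78} × {p1, p2}}; |τ_{X×Y}| = 64.

Enumerate products U × V with U ∈ τ_X, V ∈ τ_Y (deduplicated):
  ∅ × ∅ = {} (∅)
  {76} × {p1} = {(76,p1)}
  {76} × {p2} = {(76,p2)}
  {77} × {p1} = {(77,p1)}
  {77} × {p2} = {(77,p2)}
  {78} × {p1} = {(78,p1)}
  {78} × {p2} = {(78,p2)}
  {76} × {p1, p2} = {(76,p1), (76,p2)}
  {76, 77} × {p1} = {(76,p1), (77,p1)}
  {76, 78} × {p1} = {(76,p1), (78,p1)}
  {76, 77} × {p2} = {(76,p2), (77,p2)}
  {76, 78} × {p2} = {(76,p2), (78,p2)}
  {77} × {p1, p2} = {(77,p1), (77,p2)}
  {77, 78} × {p1} = {(77,p1), (78,p1)}
  {77, 78} × {p2} = {(77,p2), (78,p2)}
  {78} × {p1, p2} = {(78,p1), (78,p2)}
  {76, 77, 78} × {p1} = {(76,p1), (77,p1), (78,p1)}
  {76, 77, 78} × {p2} = {(76,p2), (77,p2), (78,p2)}
  {76, 77} × {p1, p2} = {(76,p1), (76,p2), (77,p1), (77,p2)}
  {76, 78} × {p1, p2} = {(76,p1), (76,p2), (78,p1), (78,p2)}
  {77, 78} × {p1, p2} = {(77,p1), (77,p2), (78,p1), (78,p2)}
  {76, 77, 78} × {p1, p2} = {(76,p1), (76,p2), (77,p1), (77,p2), (78,p1), (78,p2)}
These 22 distinct sets form the basis B.
Close under arbitrary unions to get τ_{X×Y}; counting gives |τ_{X×Y}| = 64.


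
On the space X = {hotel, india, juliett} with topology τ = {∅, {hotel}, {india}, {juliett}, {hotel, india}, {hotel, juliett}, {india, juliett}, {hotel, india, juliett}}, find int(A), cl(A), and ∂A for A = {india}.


int(A) = {india}, cl(A) = {india}, ∂A = ∅.

Closed sets in (X, τ) are complements of opens:
  closed(X, τ) = {∅, {hotel}, {india}, {juliett}, {hotel, india}, {hotel, juliett}, {india, juliett}, {hotel, india, juliett}}.
int(A) = ⋃ {U ∈ τ : U ⊆ A}. Opens contained in A: ∅, {india}.
Taking the union of these: int(A) = {india}.
cl(A) = ⋂ {C closed : A ⊆ C}. Closed sets containing A: {india}, {hotel, india}, {india, juliett}, {hotel, india, juliett}.
Intersecting these: cl(A) = {india}.
∂A = cl(A) ∖ int(A) = {india} ∖ {india} = ∅.


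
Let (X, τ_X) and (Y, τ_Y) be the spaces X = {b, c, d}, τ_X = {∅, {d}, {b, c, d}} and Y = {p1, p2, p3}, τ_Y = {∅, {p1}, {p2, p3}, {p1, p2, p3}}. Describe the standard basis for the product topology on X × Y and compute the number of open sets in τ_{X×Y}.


Basis B = {∅ × ∅, {d} × {p1}, {d} × {p2, p3}, {b, c, d} × {p1}, {d} × {p1, p2, p3}, {b, c, d} × {p2, p3}, {b, c, d} × {p1, p2, p3}}; |τ_{X×Y}| = 9.

Enumerate products U × V with U ∈ τ_X, V ∈ τ_Y (deduplicated):
  ∅ × ∅ = {} (∅)
  {d} × {p1} = {(d,p1)}
  {d} × {p2, p3} = {(d,p2), (d,p3)}
  {b, c, d} × {p1} = {(b,p1), (c,p1), (d,p1)}
  {d} × {p1, p2, p3} = {(d,p1), (d,p2), (d,p3)}
  {b, c, d} × {p2, p3} = {(b,p2), (b,p3), (c,p2), (c,p3), (d,p2), (d,p3)}
  {b, c, d} × {p1, p2, p3} = {(b,p1), (b,p2), (b,p3), (c,p1), (c,p2), (c,p3), (d,p1), (d,p2), (d,p3)}
These 7 distinct sets form the basis B.
Close under arbitrary unions to get τ_{X×Y}; counting gives |τ_{X×Y}| = 9.


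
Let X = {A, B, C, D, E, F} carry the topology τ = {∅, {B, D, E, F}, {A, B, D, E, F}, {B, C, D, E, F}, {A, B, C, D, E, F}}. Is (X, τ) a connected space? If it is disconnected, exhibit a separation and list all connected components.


(X, τ) is connected.

Find clopen sets (U ∈ τ with X ∖ U ∈ τ):
  U = ∅, X ∖ U = {A, B, C, D, E, F} — both open, so U is clopen.
  U = {A, B, C, D, E, F}, X ∖ U = ∅ — both open, so U is clopen.
Only trivial clopens (∅ and X) exist, so (X, τ) is connected.
Compute connected components by grouping points that agree on all clopens:
  component: {A, B, C, D, E, F}


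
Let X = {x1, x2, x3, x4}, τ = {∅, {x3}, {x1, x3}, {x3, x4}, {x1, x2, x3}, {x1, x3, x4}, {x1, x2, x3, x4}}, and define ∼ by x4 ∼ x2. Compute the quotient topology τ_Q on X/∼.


X/∼ = {[x1], [x2=x4], [x3]}; |τ_Q| = 4.

Equivalence classes: [x1], [x2=x4], [x3].
Quotient map π: X → X/∼ sends x1 ↦ [x1], x2 ↦ [x2=x4], x3 ↦ [x3], x4 ↦ [x2=x4].
For each subset V ⊆ X/∼, compute π^{-1}(V) ⊆ X and check whether π^{-1}(V) ∈ τ. V is open in τ_Q iff π^{-1}(V) ∈ τ.
  V = {}: π^{-1}(V) = ∅ ∈ τ ✓.
  V = {[x1]}: π^{-1}(V) = {x1} ∉ τ ✗.
  V = {[x2=x4]}: π^{-1}(V) = {x2, x4} ∉ τ ✗.
  V = {[x1], [x2=x4]}: π^{-1}(V) = {x1, x2, x4} ∉ τ ✗.
  V = {[x3]}: π^{-1}(V) = {x3} ∈ τ ✓.
  V = {[x1], [x3]}: π^{-1}(V) = {x1, x3} ∈ τ ✓.
  V = {[x2=x4], [x3]}: π^{-1}(V) = {x2, x3, x4} ∉ τ ✗.
  V = {[x1], [x2=x4], [x3]}: π^{-1}(V) = {x1, x2, x3, x4} ∈ τ ✓.
Open sets in the quotient: τ_Q = {{}, {[x3]}, {[x1], [x3]}, {[x1], [x2=x4], [x3]}} (4 elements).


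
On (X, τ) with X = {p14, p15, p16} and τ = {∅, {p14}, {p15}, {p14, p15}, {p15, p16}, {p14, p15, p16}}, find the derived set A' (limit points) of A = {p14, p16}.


A' = ∅

For each x ∈ X, list the open sets U ∈ τ with x ∈ U, then check whether U ∩ (A ∖ {x}) ≠ ∅ for every such U.
  x = p14: open {p14} ∋ x has {p14} ∩ (A ∖ {p14}) = ∅, so x is NOT a limit point.
  x = p15: open {p15} ∋ x has {p15} ∩ (A ∖ {p15}) = ∅, so x is NOT a limit point.
  x = p16: open {p15, p16} ∋ x has {p15, p16} ∩ (A ∖ {p16}) = ∅, so x is NOT a limit point.
Collecting: A' = ∅.


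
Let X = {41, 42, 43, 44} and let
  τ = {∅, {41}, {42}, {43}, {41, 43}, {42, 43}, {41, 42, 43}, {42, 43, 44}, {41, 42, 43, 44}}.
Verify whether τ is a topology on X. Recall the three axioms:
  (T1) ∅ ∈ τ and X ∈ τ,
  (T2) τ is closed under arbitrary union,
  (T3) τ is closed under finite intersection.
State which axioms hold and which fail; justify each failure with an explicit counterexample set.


τ is NOT a topology on X.

Axiom (T1): ∅ ∈ τ? Yes; X ∈ τ? Yes.
Axiom (T2/T3): check pairwise unions and intersections of members of τ.
Counterexample for (T2): {41} ∪ {42} = {41, 42} ∉ τ. Therefore τ is NOT a topology.


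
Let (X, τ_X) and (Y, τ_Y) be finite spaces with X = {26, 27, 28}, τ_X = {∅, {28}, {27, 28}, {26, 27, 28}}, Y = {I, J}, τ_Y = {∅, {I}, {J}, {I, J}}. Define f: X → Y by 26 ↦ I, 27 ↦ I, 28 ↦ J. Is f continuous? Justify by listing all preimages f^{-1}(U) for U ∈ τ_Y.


f is NOT continuous.

Compute f^{-1}(U) for each U ∈ τ_Y:
  U = ∅: f^{-1}(U) = ∅ ∈ τ_X ✓.
  U = {I}: f^{-1}(U) = {26, 27} ∉ τ_X ✗.
  U = {J}: f^{-1}(U) = {28} ∈ τ_X ✓.
  U = {I, J}: f^{-1}(U) = {26, 27, 28} ∈ τ_X ✓.
Found U = {I} with f^{-1}(U) = {26, 27} not in τ_X. Therefore f is NOT continuous.


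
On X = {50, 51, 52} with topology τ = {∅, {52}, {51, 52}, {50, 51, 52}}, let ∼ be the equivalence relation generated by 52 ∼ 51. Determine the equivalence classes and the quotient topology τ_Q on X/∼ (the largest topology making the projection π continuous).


X/∼ = {[50], [51=52]}; |τ_Q| = 3.

Equivalence classes: [50], [51=52].
Quotient map π: X → X/∼ sends 50 ↦ [50], 51 ↦ [51=52], 52 ↦ [51=52].
For each subset V ⊆ X/∼, compute π^{-1}(V) ⊆ X and check whether π^{-1}(V) ∈ τ. V is open in τ_Q iff π^{-1}(V) ∈ τ.
  V = {}: π^{-1}(V) = ∅ ∈ τ ✓.
  V = {[50]}: π^{-1}(V) = {50} ∉ τ ✗.
  V = {[51=52]}: π^{-1}(V) = {51, 52} ∈ τ ✓.
  V = {[50], [51=52]}: π^{-1}(V) = {50, 51, 52} ∈ τ ✓.
Open sets in the quotient: τ_Q = {{}, {[51=52]}, {[50], [51=52]}} (3 elements).


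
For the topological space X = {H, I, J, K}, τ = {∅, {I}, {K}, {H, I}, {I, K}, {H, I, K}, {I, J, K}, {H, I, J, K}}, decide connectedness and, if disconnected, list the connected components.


(X, τ) is connected.

Find clopen sets (U ∈ τ with X ∖ U ∈ τ):
  U = ∅, X ∖ U = {H, I, J, K} — both open, so U is clopen.
  U = {H, I, J, K}, X ∖ U = ∅ — both open, so U is clopen.
Only trivial clopens (∅ and X) exist, so (X, τ) is connected.
Compute connected components by grouping points that agree on all clopens:
  component: {H, I, J, K}


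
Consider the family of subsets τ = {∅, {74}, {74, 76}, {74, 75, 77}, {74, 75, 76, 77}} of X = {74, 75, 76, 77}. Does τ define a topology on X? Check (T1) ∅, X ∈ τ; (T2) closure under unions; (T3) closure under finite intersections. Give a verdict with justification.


τ IS a topology on X.

Axiom (T1): ∅ ∈ τ? Yes; X ∈ τ? Yes.
Axiom (T2/T3): check pairwise unions and intersections of members of τ.
All pairwise intersections and unions checked — each lies in τ. Therefore τ satisfies (T1), (T2), (T3): it IS a topology on X.


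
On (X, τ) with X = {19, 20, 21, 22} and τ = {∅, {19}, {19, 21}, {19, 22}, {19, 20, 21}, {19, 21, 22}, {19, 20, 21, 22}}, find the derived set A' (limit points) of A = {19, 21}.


A' = {20, 21, 22}

For each x ∈ X, list the open sets U ∈ τ with x ∈ U, then check whether U ∩ (A ∖ {x}) ≠ ∅ for every such U.
  x = 19: open {19} ∋ x has {19} ∩ (A ∖ {19}) = ∅, so x is NOT a limit point.
  x = 20: opens ∋ x are {19, 20, 21}, {19, 20, 21, 22}; each meets A ∖ {20}, so x IS a limit point.
  x = 21: opens ∋ x are {19, 21}, {19, 20, 21}, {19, 21, 22}, {19, 20, 21, 22}; each meets A ∖ {21}, so x IS a limit point.
  x = 22: opens ∋ x are {19, 22}, {19, 21, 22}, {19, 20, 21, 22}; each meets A ∖ {22}, so x IS a limit point.
Collecting: A' = {20, 21, 22}.


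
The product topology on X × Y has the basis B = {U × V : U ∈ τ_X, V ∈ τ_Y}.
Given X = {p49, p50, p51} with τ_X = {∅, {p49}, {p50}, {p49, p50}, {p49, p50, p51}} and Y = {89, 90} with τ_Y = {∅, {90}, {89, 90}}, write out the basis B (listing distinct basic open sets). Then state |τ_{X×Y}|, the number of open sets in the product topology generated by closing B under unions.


Basis B = {∅ × ∅, {p49} × {90}, {p50} × {90}, {p49} × {89, 90}, {p49, p50} × {90}, {p50} × {89, 90}, {p49, p50, p51} × {90}, {p49, p50} × {89, 90}, {p49, p50, p51} × {89, 90}}; |τ_{X×Y}| = 14.

Enumerate products U × V with U ∈ τ_X, V ∈ τ_Y (deduplicated):
  ∅ × ∅ = {} (∅)
  {p49} × {90} = {(p49,90)}
  {p50} × {90} = {(p50,90)}
  {p49} × {89, 90} = {(p49,89), (p49,90)}
  {p49, p50} × {90} = {(p49,90), (p50,90)}
  {p50} × {89, 90} = {(p50,89), (p50,90)}
  {p49, p50, p51} × {90} = {(p49,90), (p50,90), (p51,90)}
  {p49, p50} × {89, 90} = {(p49,89), (p49,90), (p50,89), (p50,90)}
  {p49, p50, p51} × {89, 90} = {(p49,89), (p49,90), (p50,89), (p50,90), (p51,89), (p51,90)}
These 9 distinct sets form the basis B.
Close under arbitrary unions to get τ_{X×Y}; counting gives |τ_{X×Y}| = 14.


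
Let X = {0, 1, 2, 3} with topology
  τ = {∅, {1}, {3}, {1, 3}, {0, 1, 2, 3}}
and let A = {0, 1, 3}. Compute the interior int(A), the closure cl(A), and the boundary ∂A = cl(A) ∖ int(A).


int(A) = {1, 3}, cl(A) = {0, 1, 2, 3}, ∂A = {0, 2}.

Closed sets in (X, τ) are complements of opens:
  closed(X, τ) = {∅, {0, 2}, {0, 1, 2}, {0, 2, 3}, {0, 1, 2, 3}}.
int(A) = ⋃ {U ∈ τ : U ⊆ A}. Opens contained in A: ∅, {1}, {3}, {1, 3}.
Taking the union of these: int(A) = {1, 3}.
cl(A) = ⋂ {C closed : A ⊆ C}. Closed sets containing A: {0, 1, 2, 3}.
Intersecting these: cl(A) = {0, 1, 2, 3}.
∂A = cl(A) ∖ int(A) = {0, 1, 2, 3} ∖ {1, 3} = {0, 2}.


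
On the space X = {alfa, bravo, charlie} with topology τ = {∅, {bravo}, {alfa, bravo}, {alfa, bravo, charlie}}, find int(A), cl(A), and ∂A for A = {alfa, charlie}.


int(A) = ∅, cl(A) = {alfa, charlie}, ∂A = {alfa, charlie}.

Closed sets in (X, τ) are complements of opens:
  closed(X, τ) = {∅, {charlie}, {alfa, charlie}, {alfa, bravo, charlie}}.
int(A) = ⋃ {U ∈ τ : U ⊆ A}. Opens contained in A: ∅.
Taking the union of these: int(A) = ∅.
cl(A) = ⋂ {C closed : A ⊆ C}. Closed sets containing A: {alfa, charlie}, {alfa, bravo, charlie}.
Intersecting these: cl(A) = {alfa, charlie}.
∂A = cl(A) ∖ int(A) = {alfa, charlie} ∖ ∅ = {alfa, charlie}.


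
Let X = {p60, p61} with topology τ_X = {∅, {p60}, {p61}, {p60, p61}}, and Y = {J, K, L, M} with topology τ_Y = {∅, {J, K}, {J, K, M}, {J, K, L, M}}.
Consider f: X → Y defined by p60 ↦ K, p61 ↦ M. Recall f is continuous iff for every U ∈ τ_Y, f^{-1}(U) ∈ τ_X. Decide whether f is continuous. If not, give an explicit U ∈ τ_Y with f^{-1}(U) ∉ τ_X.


f IS continuous.

Compute f^{-1}(U) for each U ∈ τ_Y:
  U = ∅: f^{-1}(U) = ∅ ∈ τ_X ✓.
  U = {J, K}: f^{-1}(U) = {p60} ∈ τ_X ✓.
  U = {J, K, M}: f^{-1}(U) = {p60, p61} ∈ τ_X ✓.
  U = {J, K, L, M}: f^{-1}(U) = {p60, p61} ∈ τ_X ✓.
Every preimage lies in τ_X, so f IS continuous.


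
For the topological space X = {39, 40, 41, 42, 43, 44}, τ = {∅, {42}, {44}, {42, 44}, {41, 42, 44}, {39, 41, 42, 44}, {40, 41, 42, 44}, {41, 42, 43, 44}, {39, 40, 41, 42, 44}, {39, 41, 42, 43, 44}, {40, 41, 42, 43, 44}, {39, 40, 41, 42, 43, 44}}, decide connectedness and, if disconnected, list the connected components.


(X, τ) is connected.

Find clopen sets (U ∈ τ with X ∖ U ∈ τ):
  U = ∅, X ∖ U = {39, 40, 41, 42, 43, 44} — both open, so U is clopen.
  U = {39, 40, 41, 42, 43, 44}, X ∖ U = ∅ — both open, so U is clopen.
Only trivial clopens (∅ and X) exist, so (X, τ) is connected.
Compute connected components by grouping points that agree on all clopens:
  component: {39, 40, 41, 42, 43, 44}


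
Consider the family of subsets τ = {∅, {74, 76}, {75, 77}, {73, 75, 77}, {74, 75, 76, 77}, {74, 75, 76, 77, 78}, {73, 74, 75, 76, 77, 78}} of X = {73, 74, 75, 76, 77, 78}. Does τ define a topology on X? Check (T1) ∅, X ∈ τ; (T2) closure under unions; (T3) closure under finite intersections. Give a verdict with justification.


τ is NOT a topology on X.

Axiom (T1): ∅ ∈ τ? Yes; X ∈ τ? Yes.
Axiom (T2/T3): check pairwise unions and intersections of members of τ.
Counterexample for (T2): {74, 76} ∪ {73, 75, 77} = {73, 74, 75, 76, 77} ∉ τ. Therefore τ is NOT a topology.


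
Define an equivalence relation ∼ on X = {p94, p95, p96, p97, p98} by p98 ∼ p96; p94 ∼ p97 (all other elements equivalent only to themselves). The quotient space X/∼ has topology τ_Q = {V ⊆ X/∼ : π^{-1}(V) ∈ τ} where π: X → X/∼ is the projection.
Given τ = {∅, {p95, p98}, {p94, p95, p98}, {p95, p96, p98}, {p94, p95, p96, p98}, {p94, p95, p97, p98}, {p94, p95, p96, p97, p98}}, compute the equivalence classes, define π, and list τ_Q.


X/∼ = {[p94=p97], [p95], [p96=p98]}; |τ_Q| = 3.

Equivalence classes: [p94=p97], [p95], [p96=p98].
Quotient map π: X → X/∼ sends p94 ↦ [p94=p97], p95 ↦ [p95], p96 ↦ [p96=p98], p97 ↦ [p94=p97], p98 ↦ [p96=p98].
For each subset V ⊆ X/∼, compute π^{-1}(V) ⊆ X and check whether π^{-1}(V) ∈ τ. V is open in τ_Q iff π^{-1}(V) ∈ τ.
  V = {}: π^{-1}(V) = ∅ ∈ τ ✓.
  V = {[p94=p97]}: π^{-1}(V) = {p94, p97} ∉ τ ✗.
  V = {[p95]}: π^{-1}(V) = {p95} ∉ τ ✗.
  V = {[p94=p97], [p95]}: π^{-1}(V) = {p94, p95, p97} ∉ τ ✗.
  V = {[p96=p98]}: π^{-1}(V) = {p96, p98} ∉ τ ✗.
  V = {[p94=p97], [p96=p98]}: π^{-1}(V) = {p94, p96, p97, p98} ∉ τ ✗.
  V = {[p95], [p96=p98]}: π^{-1}(V) = {p95, p96, p98} ∈ τ ✓.
  V = {[p94=p97], [p95], [p96=p98]}: π^{-1}(V) = {p94, p95, p96, p97, p98} ∈ τ ✓.
Open sets in the quotient: τ_Q = {{}, {[p95], [p96=p98]}, {[p94=p97], [p95], [p96=p98]}} (3 elements).


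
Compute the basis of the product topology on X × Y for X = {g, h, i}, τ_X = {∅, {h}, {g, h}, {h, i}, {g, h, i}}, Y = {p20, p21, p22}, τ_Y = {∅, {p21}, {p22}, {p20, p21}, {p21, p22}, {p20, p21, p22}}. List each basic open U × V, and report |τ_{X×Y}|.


Basis B = {∅ × ∅, {h} × {p21}, {h} × {p22}, {g, h} × {p21}, {g, h} × {p22}, {h} × {p20, p21}, {h} × {p21, p22}, {h, i} × {p21}, {h, i} × {p22}, {g, h, i} × {p21}, {g, h, i} × {p22}, {h} × {p20, p21, p22}, {g, h} × {p20, p21}, {g, h} × {p21, p22}, {h, i} × {p20, p21}, {h, i} × {p21, p22}, {g, h} × {p20, p21, p22}, {g, h, i} × {p20, p21}, {g, h, i} × {p21, p22}, {h, i} × {p20, p21, p22}, {g, h, i} × {p20, p21, p22}}; |τ_{X×Y}| = 70.

Enumerate products U × V with U ∈ τ_X, V ∈ τ_Y (deduplicated):
  ∅ × ∅ = {} (∅)
  {h} × {p21} = {(h,p21)}
  {h} × {p22} = {(h,p22)}
  {g, h} × {p21} = {(g,p21), (h,p21)}
  {g, h} × {p22} = {(g,p22), (h,p22)}
  {h} × {p20, p21} = {(h,p20), (h,p21)}
  {h} × {p21, p22} = {(h,p21), (h,p22)}
  {h, i} × {p21} = {(h,p21), (i,p21)}
  {h, i} × {p22} = {(h,p22), (i,p22)}
  {g, h, i} × {p21} = {(g,p21), (h,p21), (i,p21)}
  {g, h, i} × {p22} = {(g,p22), (h,p22), (i,p22)}
  {h} × {p20, p21, p22} = {(h,p20), (h,p21), (h,p22)}
  {g, h} × {p20, p21} = {(g,p20), (g,p21), (h,p20), (h,p21)}
  {g, h} × {p21, p22} = {(g,p21), (g,p22), (h,p21), (h,p22)}
  {h, i} × {p20, p21} = {(h,p20), (h,p21), (i,p20), (i,p21)}
  {h, i} × {p21, p22} = {(h,p21), (h,p22), (i,p21), (i,p22)}
  {g, h} × {p20, p21, p22} = {(g,p20), (g,p21), (g,p22), (h,p20), (h,p21), (h,p22)}
  {g, h, i} × {p20, p21} = {(g,p20), (g,p21), (h,p20), (h,p21), (i,p20), (i,p21)}
  {g, h, i} × {p21, p22} = {(g,p21), (g,p22), (h,p21), (h,p22), (i,p21), (i,p22)}
  {h, i} × {p20, p21, p22} = {(h,p20), (h,p21), (h,p22), (i,p20), (i,p21), (i,p22)}
  {g, h, i} × {p20, p21, p22} = {(g,p20), (g,p21), (g,p22), (h,p20), (h,p21), (h,p22), (i,p20), (i,p21), (i,p22)}
These 21 distinct sets form the basis B.
Close under arbitrary unions to get τ_{X×Y}; counting gives |τ_{X×Y}| = 70.


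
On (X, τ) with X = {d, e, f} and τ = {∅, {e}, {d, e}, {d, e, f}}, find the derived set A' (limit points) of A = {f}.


A' = ∅

For each x ∈ X, list the open sets U ∈ τ with x ∈ U, then check whether U ∩ (A ∖ {x}) ≠ ∅ for every such U.
  x = d: open {d, e} ∋ x has {d, e} ∩ (A ∖ {d}) = ∅, so x is NOT a limit point.
  x = e: open {e} ∋ x has {e} ∩ (A ∖ {e}) = ∅, so x is NOT a limit point.
  x = f: open {d, e, f} ∋ x has {d, e, f} ∩ (A ∖ {f}) = ∅, so x is NOT a limit point.
Collecting: A' = ∅.


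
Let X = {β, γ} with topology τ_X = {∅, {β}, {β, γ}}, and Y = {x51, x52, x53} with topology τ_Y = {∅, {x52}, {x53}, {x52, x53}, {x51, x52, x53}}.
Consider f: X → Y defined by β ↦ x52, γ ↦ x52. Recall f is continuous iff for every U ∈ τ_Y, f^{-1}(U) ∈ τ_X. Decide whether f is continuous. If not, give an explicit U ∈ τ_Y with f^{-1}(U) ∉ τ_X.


f IS continuous.

Compute f^{-1}(U) for each U ∈ τ_Y:
  U = ∅: f^{-1}(U) = ∅ ∈ τ_X ✓.
  U = {x52}: f^{-1}(U) = {β, γ} ∈ τ_X ✓.
  U = {x53}: f^{-1}(U) = ∅ ∈ τ_X ✓.
  U = {x52, x53}: f^{-1}(U) = {β, γ} ∈ τ_X ✓.
  U = {x51, x52, x53}: f^{-1}(U) = {β, γ} ∈ τ_X ✓.
Every preimage lies in τ_X, so f IS continuous.


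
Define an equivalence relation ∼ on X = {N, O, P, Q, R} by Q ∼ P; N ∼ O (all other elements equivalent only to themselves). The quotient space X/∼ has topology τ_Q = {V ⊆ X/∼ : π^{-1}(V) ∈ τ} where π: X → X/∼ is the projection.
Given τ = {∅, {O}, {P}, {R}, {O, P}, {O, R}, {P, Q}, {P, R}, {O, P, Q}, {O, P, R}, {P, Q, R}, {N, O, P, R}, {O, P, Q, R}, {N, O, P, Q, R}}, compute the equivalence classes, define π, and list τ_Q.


X/∼ = {[N=O], [P=Q], [R]}; |τ_Q| = 5.

Equivalence classes: [N=O], [P=Q], [R].
Quotient map π: X → X/∼ sends N ↦ [N=O], O ↦ [N=O], P ↦ [P=Q], Q ↦ [P=Q], R ↦ [R].
For each subset V ⊆ X/∼, compute π^{-1}(V) ⊆ X and check whether π^{-1}(V) ∈ τ. V is open in τ_Q iff π^{-1}(V) ∈ τ.
  V = {}: π^{-1}(V) = ∅ ∈ τ ✓.
  V = {[N=O]}: π^{-1}(V) = {N, O} ∉ τ ✗.
  V = {[P=Q]}: π^{-1}(V) = {P, Q} ∈ τ ✓.
  V = {[N=O], [P=Q]}: π^{-1}(V) = {N, O, P, Q} ∉ τ ✗.
  V = {[R]}: π^{-1}(V) = {R} ∈ τ ✓.
  V = {[N=O], [R]}: π^{-1}(V) = {N, O, R} ∉ τ ✗.
  V = {[P=Q], [R]}: π^{-1}(V) = {P, Q, R} ∈ τ ✓.
  V = {[N=O], [P=Q], [R]}: π^{-1}(V) = {N, O, P, Q, R} ∈ τ ✓.
Open sets in the quotient: τ_Q = {{}, {[P=Q]}, {[R]}, {[P=Q], [R]}, {[N=O], [P=Q], [R]}} (5 elements).


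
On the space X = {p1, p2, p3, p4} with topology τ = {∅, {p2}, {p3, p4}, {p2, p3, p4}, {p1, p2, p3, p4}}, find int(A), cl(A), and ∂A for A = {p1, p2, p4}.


int(A) = {p2}, cl(A) = {p1, p2, p3, p4}, ∂A = {p1, p3, p4}.

Closed sets in (X, τ) are complements of opens:
  closed(X, τ) = {∅, {p1}, {p1, p2}, {p1, p3, p4}, {p1, p2, p3, p4}}.
int(A) = ⋃ {U ∈ τ : U ⊆ A}. Opens contained in A: ∅, {p2}.
Taking the union of these: int(A) = {p2}.
cl(A) = ⋂ {C closed : A ⊆ C}. Closed sets containing A: {p1, p2, p3, p4}.
Intersecting these: cl(A) = {p1, p2, p3, p4}.
∂A = cl(A) ∖ int(A) = {p1, p2, p3, p4} ∖ {p2} = {p1, p3, p4}.


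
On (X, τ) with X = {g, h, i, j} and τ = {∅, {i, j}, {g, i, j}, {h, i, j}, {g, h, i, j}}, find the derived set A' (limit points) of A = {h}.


A' = ∅

For each x ∈ X, list the open sets U ∈ τ with x ∈ U, then check whether U ∩ (A ∖ {x}) ≠ ∅ for every such U.
  x = g: open {g, i, j} ∋ x has {g, i, j} ∩ (A ∖ {g}) = ∅, so x is NOT a limit point.
  x = h: open {h, i, j} ∋ x has {h, i, j} ∩ (A ∖ {h}) = ∅, so x is NOT a limit point.
  x = i: open {i, j} ∋ x has {i, j} ∩ (A ∖ {i}) = ∅, so x is NOT a limit point.
  x = j: open {i, j} ∋ x has {i, j} ∩ (A ∖ {j}) = ∅, so x is NOT a limit point.
Collecting: A' = ∅.


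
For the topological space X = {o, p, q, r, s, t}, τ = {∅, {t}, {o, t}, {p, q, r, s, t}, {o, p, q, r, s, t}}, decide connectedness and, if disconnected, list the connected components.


(X, τ) is connected.

Find clopen sets (U ∈ τ with X ∖ U ∈ τ):
  U = ∅, X ∖ U = {o, p, q, r, s, t} — both open, so U is clopen.
  U = {o, p, q, r, s, t}, X ∖ U = ∅ — both open, so U is clopen.
Only trivial clopens (∅ and X) exist, so (X, τ) is connected.
Compute connected components by grouping points that agree on all clopens:
  component: {o, p, q, r, s, t}


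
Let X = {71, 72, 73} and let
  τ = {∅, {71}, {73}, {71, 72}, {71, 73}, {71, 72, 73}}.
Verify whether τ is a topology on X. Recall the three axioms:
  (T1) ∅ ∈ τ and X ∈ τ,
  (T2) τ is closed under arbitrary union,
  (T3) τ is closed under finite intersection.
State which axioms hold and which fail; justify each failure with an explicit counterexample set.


τ IS a topology on X.

Axiom (T1): ∅ ∈ τ? Yes; X ∈ τ? Yes.
Axiom (T2/T3): check pairwise unions and intersections of members of τ.
All pairwise intersections and unions checked — each lies in τ. Therefore τ satisfies (T1), (T2), (T3): it IS a topology on X.


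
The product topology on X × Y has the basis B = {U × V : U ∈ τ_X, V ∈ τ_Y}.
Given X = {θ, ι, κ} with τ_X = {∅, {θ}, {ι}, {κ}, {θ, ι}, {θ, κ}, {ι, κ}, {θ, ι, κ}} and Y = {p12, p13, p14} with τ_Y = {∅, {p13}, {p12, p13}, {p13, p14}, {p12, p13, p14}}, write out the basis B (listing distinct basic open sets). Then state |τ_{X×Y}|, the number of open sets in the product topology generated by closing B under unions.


Basis B = {∅ × ∅, {θ} × {p13}, {ι} × {p13}, {κ} × {p13}, {θ} × {p12, p13}, {θ} × {p13, p14}, {θ, ι} × {p13}, {θ, κ} × {p13}, {ι} × {p12, p13}, {ι} × {p13, p14}, {ι, κ} × {p13}, {κ} × {p12, p13}, {κ} × {p13, p14}, {θ} × {p12, p13, p14}, {θ, ι, κ} × {p13}, {ι} × {p12, p13, p14}, {κ} × {p12, p13, p14}, {θ, ι} × {p12, p13}, {θ, κ} × {p12, p13}, {θ, ι} × {p13, p14}, {θ, κ} × {p13, p14}, {ι, κ} × {p12, p13}, {ι, κ} × {p13, p14}, {θ, ι} × {p12, p13, p14}, {θ, κ} × {p12, p13, p14}, {θ, ι, κ} × {p12, p13}, {θ, ι, κ} × {p13, p14}, {ι, κ} × {p12, p13, p14}, {θ, ι, κ} × {p12, p13, p14}}; |τ_{X×Y}| = 125.

Enumerate products U × V with U ∈ τ_X, V ∈ τ_Y (deduplicated):
  ∅ × ∅ = {} (∅)
  {θ} × {p13} = {(θ,p13)}
  {ι} × {p13} = {(ι,p13)}
  {κ} × {p13} = {(κ,p13)}
  {θ} × {p12, p13} = {(θ,p12), (θ,p13)}
  {θ} × {p13, p14} = {(θ,p13), (θ,p14)}
  {θ, ι} × {p13} = {(θ,p13), (ι,p13)}
  {θ, κ} × {p13} = {(θ,p13), (κ,p13)}
  {ι} × {p12, p13} = {(ι,p12), (ι,p13)}
  {ι} × {p13, p14} = {(ι,p13), (ι,p14)}
  {ι, κ} × {p13} = {(ι,p13), (κ,p13)}
  {κ} × {p12, p13} = {(κ,p12), (κ,p13)}
  {κ} × {p13, p14} = {(κ,p13), (κ,p14)}
  {θ} × {p12, p13, p14} = {(θ,p12), (θ,p13), (θ,p14)}
  {θ, ι, κ} × {p13} = {(θ,p13), (ι,p13), (κ,p13)}
  {ι} × {p12, p13, p14} = {(ι,p12), (ι,p13), (ι,p14)}
  {κ} × {p12, p13, p14} = {(κ,p12), (κ,p13), (κ,p14)}
  {θ, ι} × {p12, p13} = {(θ,p12), (θ,p13), (ι,p12), (ι,p13)}
  {θ, κ} × {p12, p13} = {(θ,p12), (θ,p13), (κ,p12), (κ,p13)}
  {θ, ι} × {p13, p14} = {(θ,p13), (θ,p14), (ι,p13), (ι,p14)}
  {θ, κ} × {p13, p14} = {(θ,p13), (θ,p14), (κ,p13), (κ,p14)}
  {ι, κ} × {p12, p13} = {(ι,p12), (ι,p13), (κ,p12), (κ,p13)}
  {ι, κ} × {p13, p14} = {(ι,p13), (ι,p14), (κ,p13), (κ,p14)}
  {θ, ι} × {p12, p13, p14} = {(θ,p12), (θ,p13), (θ,p14), (ι,p12), (ι,p13), (ι,p14)}
  {θ, κ} × {p12, p13, p14} = {(θ,p12), (θ,p13), (θ,p14), (κ,p12), (κ,p13), (κ,p14)}
  {θ, ι, κ} × {p12, p13} = {(θ,p12), (θ,p13), (ι,p12), (ι,p13), (κ,p12), (κ,p13)}
  {θ, ι, κ} × {p13, p14} = {(θ,p13), (θ,p14), (ι,p13), (ι,p14), (κ,p13), (κ,p14)}
  {ι, κ} × {p12, p13, p14} = {(ι,p12), (ι,p13), (ι,p14), (κ,p12), (κ,p13), (κ,p14)}
  {θ, ι, κ} × {p12, p13, p14} = {(θ,p12), (θ,p13), (θ,p14), (ι,p12), (ι,p13), (ι,p14), (κ,p12), (κ,p13), (κ,p14)}
These 29 distinct sets form the basis B.
Close under arbitrary unions to get τ_{X×Y}; counting gives |τ_{X×Y}| = 125.


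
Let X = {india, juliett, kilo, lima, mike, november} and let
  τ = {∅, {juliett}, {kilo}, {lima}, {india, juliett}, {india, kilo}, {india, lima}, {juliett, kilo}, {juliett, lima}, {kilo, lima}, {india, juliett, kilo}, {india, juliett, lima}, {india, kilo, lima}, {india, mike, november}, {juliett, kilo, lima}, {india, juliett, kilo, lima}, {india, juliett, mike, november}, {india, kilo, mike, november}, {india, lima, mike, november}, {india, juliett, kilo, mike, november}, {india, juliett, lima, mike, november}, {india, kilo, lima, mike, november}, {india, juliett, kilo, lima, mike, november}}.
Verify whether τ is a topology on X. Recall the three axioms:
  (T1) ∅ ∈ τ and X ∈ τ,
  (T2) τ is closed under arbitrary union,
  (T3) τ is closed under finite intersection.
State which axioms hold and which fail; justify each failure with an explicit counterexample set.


τ is NOT a topology on X.

Axiom (T1): ∅ ∈ τ? Yes; X ∈ τ? Yes.
Axiom (T2/T3): check pairwise unions and intersections of members of τ.
Counterexample for (T3): {india, juliett} ∩ {india, kilo} = {india} ∉ τ. Therefore τ is NOT a topology.


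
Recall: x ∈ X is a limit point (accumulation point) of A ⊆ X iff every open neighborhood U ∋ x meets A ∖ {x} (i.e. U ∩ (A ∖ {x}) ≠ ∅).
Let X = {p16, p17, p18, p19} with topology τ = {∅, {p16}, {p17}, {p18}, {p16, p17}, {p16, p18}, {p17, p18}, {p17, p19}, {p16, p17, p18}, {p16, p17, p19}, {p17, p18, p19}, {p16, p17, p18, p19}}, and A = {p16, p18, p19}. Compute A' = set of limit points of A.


A' = ∅

For each x ∈ X, list the open sets U ∈ τ with x ∈ U, then check whether U ∩ (A ∖ {x}) ≠ ∅ for every such U.
  x = p16: open {p16} ∋ x has {p16} ∩ (A ∖ {p16}) = ∅, so x is NOT a limit point.
  x = p17: open {p17} ∋ x has {p17} ∩ (A ∖ {p17}) = ∅, so x is NOT a limit point.
  x = p18: open {p18} ∋ x has {p18} ∩ (A ∖ {p18}) = ∅, so x is NOT a limit point.
  x = p19: open {p17, p19} ∋ x has {p17, p19} ∩ (A ∖ {p19}) = ∅, so x is NOT a limit point.
Collecting: A' = ∅.


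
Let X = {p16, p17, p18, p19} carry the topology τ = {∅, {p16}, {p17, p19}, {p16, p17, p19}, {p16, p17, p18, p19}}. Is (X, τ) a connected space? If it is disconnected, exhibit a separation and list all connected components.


(X, τ) is connected.

Find clopen sets (U ∈ τ with X ∖ U ∈ τ):
  U = ∅, X ∖ U = {p16, p17, p18, p19} — both open, so U is clopen.
  U = {p16, p17, p18, p19}, X ∖ U = ∅ — both open, so U is clopen.
Only trivial clopens (∅ and X) exist, so (X, τ) is connected.
Compute connected components by grouping points that agree on all clopens:
  component: {p16, p17, p18, p19}


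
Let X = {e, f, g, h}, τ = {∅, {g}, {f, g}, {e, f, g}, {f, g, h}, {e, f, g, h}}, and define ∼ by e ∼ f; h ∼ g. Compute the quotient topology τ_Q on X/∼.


X/∼ = {[e=f], [g=h]}; |τ_Q| = 2.

Equivalence classes: [e=f], [g=h].
Quotient map π: X → X/∼ sends e ↦ [e=f], f ↦ [e=f], g ↦ [g=h], h ↦ [g=h].
For each subset V ⊆ X/∼, compute π^{-1}(V) ⊆ X and check whether π^{-1}(V) ∈ τ. V is open in τ_Q iff π^{-1}(V) ∈ τ.
  V = {}: π^{-1}(V) = ∅ ∈ τ ✓.
  V = {[e=f]}: π^{-1}(V) = {e, f} ∉ τ ✗.
  V = {[g=h]}: π^{-1}(V) = {g, h} ∉ τ ✗.
  V = {[e=f], [g=h]}: π^{-1}(V) = {e, f, g, h} ∈ τ ✓.
Open sets in the quotient: τ_Q = {{}, {[e=f], [g=h]}} (2 elements).


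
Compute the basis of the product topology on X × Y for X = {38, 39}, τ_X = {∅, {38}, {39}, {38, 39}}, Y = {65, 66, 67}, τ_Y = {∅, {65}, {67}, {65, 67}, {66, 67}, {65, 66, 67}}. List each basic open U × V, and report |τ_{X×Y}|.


Basis B = {∅ × ∅, {38} × {65}, {38} × {67}, {39} × {65}, {39} × {67}, {38} × {65, 67}, {38, 39} × {65}, {38} × {66, 67}, {38, 39} × {67}, {39} × {65, 67}, {39} × {66, 67}, {38} × {65, 66, 67}, {39} × {65, 66, 67}, {38, 39} × {65, 67}, {38, 39} × {66, 67}, {38, 39} × {65, 66, 67}}; |τ_{X×Y}| = 36.

Enumerate products U × V with U ∈ τ_X, V ∈ τ_Y (deduplicated):
  ∅ × ∅ = {} (∅)
  {38} × {65} = {(38,65)}
  {38} × {67} = {(38,67)}
  {39} × {65} = {(39,65)}
  {39} × {67} = {(39,67)}
  {38} × {65, 67} = {(38,65), (38,67)}
  {38, 39} × {65} = {(38,65), (39,65)}
  {38} × {66, 67} = {(38,66), (38,67)}
  {38, 39} × {67} = {(38,67), (39,67)}
  {39} × {65, 67} = {(39,65), (39,67)}
  {39} × {66, 67} = {(39,66), (39,67)}
  {38} × {65, 66, 67} = {(38,65), (38,66), (38,67)}
  {39} × {65, 66, 67} = {(39,65), (39,66), (39,67)}
  {38, 39} × {65, 67} = {(38,65), (38,67), (39,65), (39,67)}
  {38, 39} × {66, 67} = {(38,66), (38,67), (39,66), (39,67)}
  {38, 39} × {65, 66, 67} = {(38,65), (38,66), (38,67), (39,65), (39,66), (39,67)}
These 16 distinct sets form the basis B.
Close under arbitrary unions to get τ_{X×Y}; counting gives |τ_{X×Y}| = 36.


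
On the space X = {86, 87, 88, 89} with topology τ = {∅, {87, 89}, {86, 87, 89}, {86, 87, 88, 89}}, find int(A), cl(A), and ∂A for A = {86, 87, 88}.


int(A) = ∅, cl(A) = {86, 87, 88, 89}, ∂A = {86, 87, 88, 89}.

Closed sets in (X, τ) are complements of opens:
  closed(X, τ) = {∅, {88}, {86, 88}, {86, 87, 88, 89}}.
int(A) = ⋃ {U ∈ τ : U ⊆ A}. Opens contained in A: ∅.
Taking the union of these: int(A) = ∅.
cl(A) = ⋂ {C closed : A ⊆ C}. Closed sets containing A: {86, 87, 88, 89}.
Intersecting these: cl(A) = {86, 87, 88, 89}.
∂A = cl(A) ∖ int(A) = {86, 87, 88, 89} ∖ ∅ = {86, 87, 88, 89}.


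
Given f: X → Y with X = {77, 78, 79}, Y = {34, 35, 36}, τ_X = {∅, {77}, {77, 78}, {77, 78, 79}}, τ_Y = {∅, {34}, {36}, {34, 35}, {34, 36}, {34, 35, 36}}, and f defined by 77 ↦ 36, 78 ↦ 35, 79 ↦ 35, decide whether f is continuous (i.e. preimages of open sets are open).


f is NOT continuous.

Compute f^{-1}(U) for each U ∈ τ_Y:
  U = ∅: f^{-1}(U) = ∅ ∈ τ_X ✓.
  U = {34}: f^{-1}(U) = ∅ ∈ τ_X ✓.
  U = {36}: f^{-1}(U) = {77} ∈ τ_X ✓.
  U = {34, 35}: f^{-1}(U) = {78, 79} ∉ τ_X ✗.
  U = {34, 36}: f^{-1}(U) = {77} ∈ τ_X ✓.
  U = {34, 35, 36}: f^{-1}(U) = {77, 78, 79} ∈ τ_X ✓.
Found U = {34, 35} with f^{-1}(U) = {78, 79} not in τ_X. Therefore f is NOT continuous.


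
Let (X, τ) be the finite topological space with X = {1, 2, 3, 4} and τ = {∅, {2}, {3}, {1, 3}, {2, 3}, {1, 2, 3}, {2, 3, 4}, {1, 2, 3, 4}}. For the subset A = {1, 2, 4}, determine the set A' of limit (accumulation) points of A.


A' = {4}

For each x ∈ X, list the open sets U ∈ τ with x ∈ U, then check whether U ∩ (A ∖ {x}) ≠ ∅ for every such U.
  x = 1: open {1, 3} ∋ x has {1, 3} ∩ (A ∖ {1}) = ∅, so x is NOT a limit point.
  x = 2: open {2} ∋ x has {2} ∩ (A ∖ {2}) = ∅, so x is NOT a limit point.
  x = 3: open {3} ∋ x has {3} ∩ (A ∖ {3}) = ∅, so x is NOT a limit point.
  x = 4: opens ∋ x are {2, 3, 4}, {1, 2, 3, 4}; each meets A ∖ {4}, so x IS a limit point.
Collecting: A' = {4}.


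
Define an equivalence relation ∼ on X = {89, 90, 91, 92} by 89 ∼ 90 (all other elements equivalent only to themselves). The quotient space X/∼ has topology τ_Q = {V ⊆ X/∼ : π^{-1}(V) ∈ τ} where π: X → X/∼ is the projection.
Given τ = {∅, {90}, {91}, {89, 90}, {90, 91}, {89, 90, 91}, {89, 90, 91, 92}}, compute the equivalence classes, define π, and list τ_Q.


X/∼ = {[89=90], [91], [92]}; |τ_Q| = 5.

Equivalence classes: [89=90], [91], [92].
Quotient map π: X → X/∼ sends 89 ↦ [89=90], 90 ↦ [89=90], 91 ↦ [91], 92 ↦ [92].
For each subset V ⊆ X/∼, compute π^{-1}(V) ⊆ X and check whether π^{-1}(V) ∈ τ. V is open in τ_Q iff π^{-1}(V) ∈ τ.
  V = {}: π^{-1}(V) = ∅ ∈ τ ✓.
  V = {[89=90]}: π^{-1}(V) = {89, 90} ∈ τ ✓.
  V = {[91]}: π^{-1}(V) = {91} ∈ τ ✓.
  V = {[89=90], [91]}: π^{-1}(V) = {89, 90, 91} ∈ τ ✓.
  V = {[92]}: π^{-1}(V) = {92} ∉ τ ✗.
  V = {[89=90], [92]}: π^{-1}(V) = {89, 90, 92} ∉ τ ✗.
  V = {[91], [92]}: π^{-1}(V) = {91, 92} ∉ τ ✗.
  V = {[89=90], [91], [92]}: π^{-1}(V) = {89, 90, 91, 92} ∈ τ ✓.
Open sets in the quotient: τ_Q = {{}, {[89=90]}, {[91]}, {[89=90], [91]}, {[89=90], [91], [92]}} (5 elements).


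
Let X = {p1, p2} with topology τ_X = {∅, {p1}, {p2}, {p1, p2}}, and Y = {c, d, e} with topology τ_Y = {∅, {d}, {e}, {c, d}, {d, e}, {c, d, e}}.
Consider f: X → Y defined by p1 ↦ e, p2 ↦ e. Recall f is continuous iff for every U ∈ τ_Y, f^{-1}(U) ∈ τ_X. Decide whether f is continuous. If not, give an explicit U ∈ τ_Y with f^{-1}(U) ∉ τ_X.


f IS continuous.

Compute f^{-1}(U) for each U ∈ τ_Y:
  U = ∅: f^{-1}(U) = ∅ ∈ τ_X ✓.
  U = {d}: f^{-1}(U) = ∅ ∈ τ_X ✓.
  U = {e}: f^{-1}(U) = {p1, p2} ∈ τ_X ✓.
  U = {c, d}: f^{-1}(U) = ∅ ∈ τ_X ✓.
  U = {d, e}: f^{-1}(U) = {p1, p2} ∈ τ_X ✓.
  U = {c, d, e}: f^{-1}(U) = {p1, p2} ∈ τ_X ✓.
Every preimage lies in τ_X, so f IS continuous.


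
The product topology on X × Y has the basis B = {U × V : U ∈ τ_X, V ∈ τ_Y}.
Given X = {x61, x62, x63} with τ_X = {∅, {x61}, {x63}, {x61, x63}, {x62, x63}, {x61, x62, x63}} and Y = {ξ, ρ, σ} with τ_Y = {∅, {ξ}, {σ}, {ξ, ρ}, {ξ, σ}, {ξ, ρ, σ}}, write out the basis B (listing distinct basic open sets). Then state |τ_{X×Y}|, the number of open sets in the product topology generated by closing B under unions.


Basis B = {∅ × ∅, {x61} × {ξ}, {x61} × {σ}, {x63} × {ξ}, {x63} × {σ}, {x61} × {ξ, ρ}, {x61} × {ξ, σ}, {x61, x63} × {ξ}, {x61, x63} × {σ}, {x62, x63} × {ξ}, {x62, x63} × {σ}, {x63} × {ξ, ρ}, {x63} × {ξ, σ}, {x61} × {ξ, ρ, σ}, {x61, x62, x63} × {ξ}, {x61, x62, x63} × {σ}, {x63} × {ξ, ρ, σ}, {x61, x63} × {ξ, ρ}, {x61, x63} × {ξ, σ}, {x62, x63} × {ξ, ρ}, {x62, x63} × {ξ, σ}, {x61, x63} × {ξ, ρ, σ}, {x61, x62, x63} × {ξ, ρ}, {x61, x62, x63} × {ξ, σ}, {x62, x63} × {ξ, ρ, σ}, {x61, x62, x63} × {ξ, ρ, σ}}; |τ_{X×Y}| = 108.

Enumerate products U × V with U ∈ τ_X, V ∈ τ_Y (deduplicated):
  ∅ × ∅ = {} (∅)
  {x61} × {ξ} = {(x61,ξ)}
  {x61} × {σ} = {(x61,σ)}
  {x63} × {ξ} = {(x63,ξ)}
  {x63} × {σ} = {(x63,σ)}
  {x61} × {ξ, ρ} = {(x61,ξ), (x61,ρ)}
  {x61} × {ξ, σ} = {(x61,ξ), (x61,σ)}
  {x61, x63} × {ξ} = {(x61,ξ), (x63,ξ)}
  {x61, x63} × {σ} = {(x61,σ), (x63,σ)}
  {x62, x63} × {ξ} = {(x62,ξ), (x63,ξ)}
  {x62, x63} × {σ} = {(x62,σ), (x63,σ)}
  {x63} × {ξ, ρ} = {(x63,ξ), (x63,ρ)}
  {x63} × {ξ, σ} = {(x63,ξ), (x63,σ)}
  {x61} × {ξ, ρ, σ} = {(x61,ξ), (x61,ρ), (x61,σ)}
  {x61, x62, x63} × {ξ} = {(x61,ξ), (x62,ξ), (x63,ξ)}
  {x61, x62, x63} × {σ} = {(x61,σ), (x62,σ), (x63,σ)}
  {x63} × {ξ, ρ, σ} = {(x63,ξ), (x63,ρ), (x63,σ)}
  {x61, x63} × {ξ, ρ} = {(x61,ξ), (x61,ρ), (x63,ξ), (x63,ρ)}
  {x61, x63} × {ξ, σ} = {(x61,ξ), (x61,σ), (x63,ξ), (x63,σ)}
  {x62, x63} × {ξ, ρ} = {(x62,ξ), (x62,ρ), (x63,ξ), (x63,ρ)}
  {x62, x63} × {ξ, σ} = {(x62,ξ), (x62,σ), (x63,ξ), (x63,σ)}
  {x61, x63} × {ξ, ρ, σ} = {(x61,ξ), (x61,ρ), (x61,σ), (x63,ξ), (x63,ρ), (x63,σ)}
  {x61, x62, x63} × {ξ, ρ} = {(x61,ξ), (x61,ρ), (x62,ξ), (x62,ρ), (x63,ξ), (x63,ρ)}
  {x61, x62, x63} × {ξ, σ} = {(x61,ξ), (x61,σ), (x62,ξ), (x62,σ), (x63,ξ), (x63,σ)}
  {x62, x63} × {ξ, ρ, σ} = {(x62,ξ), (x62,ρ), (x62,σ), (x63,ξ), (x63,ρ), (x63,σ)}
  {x61, x62, x63} × {ξ, ρ, σ} = {(x61,ξ), (x61,ρ), (x61,σ), (x62,ξ), (x62,ρ), (x62,σ), (x63,ξ), (x63,ρ), (x63,σ)}
These 26 distinct sets form the basis B.
Close under arbitrary unions to get τ_{X×Y}; counting gives |τ_{X×Y}| = 108.
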